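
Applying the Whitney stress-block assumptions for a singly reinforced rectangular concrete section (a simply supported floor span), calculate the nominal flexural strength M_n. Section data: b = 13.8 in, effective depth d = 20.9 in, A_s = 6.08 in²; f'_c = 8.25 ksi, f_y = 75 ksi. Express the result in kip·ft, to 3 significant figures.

M_n ≈ 705 kip·ft

T = A_s f_y = 6.08 × 75 = 456 kips.
a = T/(0.85 f'_c b) = 456/(0.85 × 8.25 × 13.8) = 4.712 in.
M_n = T(d − a/2) = 456 × (20.9 − 2.356) = 8456.1 kip·in = 8456.1/12 = 704.68 kip·ft.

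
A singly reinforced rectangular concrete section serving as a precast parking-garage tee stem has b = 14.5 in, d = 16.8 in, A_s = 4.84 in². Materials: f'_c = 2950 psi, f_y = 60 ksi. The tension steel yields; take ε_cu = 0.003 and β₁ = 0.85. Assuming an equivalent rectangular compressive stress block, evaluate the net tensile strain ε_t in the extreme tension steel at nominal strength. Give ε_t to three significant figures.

ε_t ≈ 0.00236

a = A_s f_y/(0.85 f'_c b) = 7.987 in.
β₁ = 0.85, so c = a/β₁ = 7.987/0.85 = 9.396 in.
From the linear strain diagram with ε_cu = 0.003: ε_t = 0.003 (d − c)/c = 0.003 × (16.8 − 9.396)/9.396 = 0.00236.
ε_t < 0.004 — the section is over-reinforced for flexure under ACI limits.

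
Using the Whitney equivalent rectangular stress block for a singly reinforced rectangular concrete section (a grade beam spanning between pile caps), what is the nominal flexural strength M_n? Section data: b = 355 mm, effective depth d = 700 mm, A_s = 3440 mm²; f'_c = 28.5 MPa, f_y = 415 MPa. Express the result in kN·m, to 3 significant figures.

T = A_s f_y = 3440 × 415 = 1427600 N = 1427.6 kN.
From C = T: a = T/(0.85 f'_c b) = 1427600/(0.85 × 28.5 × 355) = 166.00 mm.
M_n = T(d − a/2) = 1427.6 kN × (700 − 83) mm = 880.83 kN·m.

M_n ≈ 881 kN·m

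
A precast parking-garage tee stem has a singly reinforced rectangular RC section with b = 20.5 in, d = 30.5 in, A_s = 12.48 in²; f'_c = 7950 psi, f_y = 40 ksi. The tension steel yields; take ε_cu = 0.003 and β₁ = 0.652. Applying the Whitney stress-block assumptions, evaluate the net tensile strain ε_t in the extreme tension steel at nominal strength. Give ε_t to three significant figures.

a = A_s f_y/(0.85 f'_c b) = 3.604 in.
β₁ = 0.652, so c = a/β₁ = 3.604/0.652 = 5.528 in.
From the linear strain diagram with ε_cu = 0.003: ε_t = 0.003 (d − c)/c = 0.003 × (30.5 − 5.528)/5.528 = 0.0136.
Since ε_t ≥ 0.005, the section is tension-controlled.

ε_t ≈ 0.0136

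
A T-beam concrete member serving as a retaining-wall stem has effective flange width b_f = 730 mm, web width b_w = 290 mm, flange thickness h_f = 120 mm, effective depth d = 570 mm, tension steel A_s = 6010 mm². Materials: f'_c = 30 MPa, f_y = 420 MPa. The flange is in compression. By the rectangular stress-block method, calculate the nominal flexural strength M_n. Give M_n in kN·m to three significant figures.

M_n ≈ 1260 kN·m

Tension: T = A_s f_y = 6010 × 420 = 2524200 N.
Try a within the flange: a = T/(0.85 f'_c b_f) = 2524200/(0.85 × 30 × 730) = 135.60 mm.
a = 135.60 > h_f = 120 mm: the block extends into the web. Split into flange-overhang and web parts.
C_f = 0.85 f'_c (b_f − b_w) h_f = 0.85 × 30 × (730 − 290) × 120 = 1346400 N.
Remaining web compression depth: a_w = (T − C_f)/(0.85 f'_c b_w) = (2524200 − 1346400)/(0.85 × 30 × 290) = 159.27 mm.
M_n = C_f(d − h_f/2) + (T − C_f)(d − a_w/2) = 1346400 × (570 − 60) + 1177800 × (570 − 79.635) = 686.66 + 577.55 = 1264.21 × 10⁶ N·mm.
M_n = 1264.21 kN·m.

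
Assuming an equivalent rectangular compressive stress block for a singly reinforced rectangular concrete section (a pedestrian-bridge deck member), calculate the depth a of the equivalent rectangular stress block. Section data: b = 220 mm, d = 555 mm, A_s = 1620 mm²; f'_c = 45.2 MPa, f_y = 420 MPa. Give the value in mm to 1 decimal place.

a ≈ 80.5 mm

T = A_s f_y = 1620 × 420 = 680400 N = 680.4 kN.
Setting C = 0.85 f'_c a b equal to T: a = 680400/(0.85 × 45.2 × 220) = 80.5 mm.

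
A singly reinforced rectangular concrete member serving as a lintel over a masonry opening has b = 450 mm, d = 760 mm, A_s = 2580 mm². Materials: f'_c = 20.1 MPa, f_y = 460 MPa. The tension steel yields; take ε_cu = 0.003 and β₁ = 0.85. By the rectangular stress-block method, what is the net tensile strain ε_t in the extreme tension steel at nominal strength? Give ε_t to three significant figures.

ε_t ≈ 0.00955

a = A_s f_y/(0.85 f'_c b) = 154.37 mm.
β₁ = 0.85, so c = a/β₁ = 154.37/0.85 = 181.61 mm.
From the linear strain diagram with ε_cu = 0.003: ε_t = 0.003 (d − c)/c = 0.003 × (760 − 181.61)/181.61 = 0.00955.
Since ε_t ≥ 0.005, the section is tension-controlled.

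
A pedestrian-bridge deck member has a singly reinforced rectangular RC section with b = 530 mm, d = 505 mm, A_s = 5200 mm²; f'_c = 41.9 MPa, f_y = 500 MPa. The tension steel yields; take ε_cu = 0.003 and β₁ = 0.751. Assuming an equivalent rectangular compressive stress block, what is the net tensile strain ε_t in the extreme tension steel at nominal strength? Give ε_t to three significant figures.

a = A_s f_y/(0.85 f'_c b) = 137.74 mm.
β₁ = 0.751, so c = a/β₁ = 137.74/0.751 = 183.41 mm.
From the linear strain diagram with ε_cu = 0.003: ε_t = 0.003 (d − c)/c = 0.003 × (505 − 183.41)/183.41 = 0.00526.
Since ε_t ≥ 0.005, the section is tension-controlled.

ε_t ≈ 0.00526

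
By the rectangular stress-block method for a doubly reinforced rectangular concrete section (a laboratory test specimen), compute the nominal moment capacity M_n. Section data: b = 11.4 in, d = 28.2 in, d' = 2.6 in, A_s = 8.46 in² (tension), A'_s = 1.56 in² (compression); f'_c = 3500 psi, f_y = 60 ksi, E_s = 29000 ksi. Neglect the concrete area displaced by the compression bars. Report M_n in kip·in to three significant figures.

M_n ≈ 11500 kip·in

Assume both steels yield.
a = (A_s − A'_s) f_y/(0.85 f'_c b) = (8.46 − 1.56) × 60/(0.85 × 3.5 × 11.4) = 12.207 in.
c = a/β₁ = 12.207/0.85 = 14.361 in; ε'_s = 0.003(c − d')/c = 0.0025 ≥ ε_y = 0.0021, so the compression steel yields.
M_n = (A_s − A'_s) f_y (d − a/2) + A'_s f_y (d − d') = 414 × (28.2 − 6.1035) + 93.6 × (28.2 − 2.6) = 9148.0 + 2396.2 = 11544.2 kip·in.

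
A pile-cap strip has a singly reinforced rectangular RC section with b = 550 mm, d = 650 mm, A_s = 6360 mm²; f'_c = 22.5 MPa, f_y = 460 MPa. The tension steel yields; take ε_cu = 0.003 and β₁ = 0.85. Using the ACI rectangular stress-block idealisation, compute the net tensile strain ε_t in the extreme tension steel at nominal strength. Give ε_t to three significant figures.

a = A_s f_y/(0.85 f'_c b) = 278.13 mm.
β₁ = 0.85, so c = a/β₁ = 278.13/0.85 = 327.21 mm.
From the linear strain diagram with ε_cu = 0.003: ε_t = 0.003 (d − c)/c = 0.003 × (650 − 327.21)/327.21 = 0.00296.
ε_t < 0.004 — the section is over-reinforced for flexure under ACI limits.

ε_t ≈ 0.00296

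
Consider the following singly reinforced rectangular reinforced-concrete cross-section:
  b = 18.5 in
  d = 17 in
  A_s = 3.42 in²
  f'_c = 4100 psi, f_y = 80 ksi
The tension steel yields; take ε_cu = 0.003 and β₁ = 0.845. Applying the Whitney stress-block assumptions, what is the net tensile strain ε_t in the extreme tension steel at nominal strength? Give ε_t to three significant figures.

ε_t ≈ 0.00716

a = A_s f_y/(0.85 f'_c b) = 4.244 in.
β₁ = 0.845, so c = a/β₁ = 4.244/0.845 = 5.022 in.
From the linear strain diagram with ε_cu = 0.003: ε_t = 0.003 (d − c)/c = 0.003 × (17 − 5.022)/5.022 = 0.00716.
Since ε_t ≥ 0.005, the section is tension-controlled.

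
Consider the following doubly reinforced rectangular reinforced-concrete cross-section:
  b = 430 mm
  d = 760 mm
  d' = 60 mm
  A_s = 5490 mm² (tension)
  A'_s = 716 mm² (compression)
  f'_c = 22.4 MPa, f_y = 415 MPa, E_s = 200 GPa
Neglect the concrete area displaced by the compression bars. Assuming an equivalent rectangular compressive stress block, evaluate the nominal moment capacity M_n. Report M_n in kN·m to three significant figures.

M_n ≈ 1470 kN·m

Assume both tension and compression steel yield.
Net tension couple steel: A_s − A'_s = 4774 mm².
a = (A_s − A'_s) f_y / (0.85 f'_c b) = 1981210/(0.85 × 22.4 × 430) = 241.99 mm.
c = a/β₁ = 241.99/0.85 = 284.69 mm; ε'_s = 0.003(c − d')/c = 0.0024 ≥ f_y/E_s = 0.0021, so compression steel does yield.
M_n = (A_s − A'_s) f_y (d − a/2) + A'_s f_y (d − d') = [1981210 × (760 − 120.995) + 297140 × (760 − 60)] × 10⁻⁶ = 1266.00 + 208.00 = 1474.00 kN·m.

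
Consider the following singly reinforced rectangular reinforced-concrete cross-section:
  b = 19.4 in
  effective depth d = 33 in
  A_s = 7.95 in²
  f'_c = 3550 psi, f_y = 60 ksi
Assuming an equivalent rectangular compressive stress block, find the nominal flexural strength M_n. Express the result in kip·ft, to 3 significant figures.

T = A_s f_y = 7.95 × 60 = 477 kips.
a = T/(0.85 f'_c b) = 477/(0.85 × 3.55 × 19.4) = 8.148 in.
M_n = T(d − a/2) = 477 × (33 − 4.074) = 13797.7 kip·in = 13797.7/12 = 1149.81 kip·ft.

M_n ≈ 1150 kip·ft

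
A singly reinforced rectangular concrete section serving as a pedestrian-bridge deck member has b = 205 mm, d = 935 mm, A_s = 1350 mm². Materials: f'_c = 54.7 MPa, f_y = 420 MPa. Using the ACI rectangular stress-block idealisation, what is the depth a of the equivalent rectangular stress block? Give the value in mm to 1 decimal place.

a ≈ 59.5 mm

T = A_s f_y = 1350 × 420 = 567000 N = 567 kN.
Setting C = 0.85 f'_c a b equal to T: a = 567000/(0.85 × 54.7 × 205) = 59.5 mm.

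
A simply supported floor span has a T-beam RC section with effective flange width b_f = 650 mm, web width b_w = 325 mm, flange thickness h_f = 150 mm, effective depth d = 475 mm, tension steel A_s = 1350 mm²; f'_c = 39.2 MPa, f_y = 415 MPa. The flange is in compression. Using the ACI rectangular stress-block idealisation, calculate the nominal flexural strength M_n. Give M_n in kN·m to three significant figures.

M_n ≈ 259 kN·m

Tension: T = A_s f_y = 1350 × 415 = 560250 N.
Try a within the flange: a = T/(0.85 f'_c b_f) = 560250/(0.85 × 39.2 × 650) = 25.87 mm.
Since a = 25.87 ≤ h_f = 150 mm, the stress block lies entirely in the flange; analyse as a rectangular beam of width b_f.
M_n = T(d − a/2) = 560250 × (475 − 12.935) = 258.87 × 10⁶ N·mm.
M_n = 258.87 kN·m.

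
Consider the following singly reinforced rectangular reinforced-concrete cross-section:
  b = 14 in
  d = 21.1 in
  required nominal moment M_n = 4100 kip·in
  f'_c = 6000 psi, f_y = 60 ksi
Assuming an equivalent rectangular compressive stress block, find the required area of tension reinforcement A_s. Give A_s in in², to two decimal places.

From M_n = 0.85 f'_c a b (d − a/2):
a = d − √(d² − 2M_n/(0.85 f'_c b)) = 21.1 − √(21.1² − 2 × 4100/(0.85 × 6 × 14)) = 2.924 in.
A_s = 0.85 f'_c a b / f_y = 0.85 × 6 × 2.924 × 14 / 60 = 3.480 in².

A_s ≈ 3.48 in²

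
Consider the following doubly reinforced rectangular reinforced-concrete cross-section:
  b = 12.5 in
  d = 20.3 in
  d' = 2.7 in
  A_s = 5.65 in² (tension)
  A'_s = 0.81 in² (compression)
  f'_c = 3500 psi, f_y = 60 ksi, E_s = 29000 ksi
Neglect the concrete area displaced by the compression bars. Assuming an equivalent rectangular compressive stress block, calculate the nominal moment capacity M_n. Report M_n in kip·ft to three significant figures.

Assume both steels yield.
a = (A_s − A'_s) f_y/(0.85 f'_c b) = (5.65 − 0.81) × 60/(0.85 × 3.5 × 12.5) = 7.809 in.
c = a/β₁ = 7.809/0.85 = 9.187 in; ε'_s = 0.003(c − d')/c = 0.0021 ≥ ε_y = 0.0021, so the compression steel yields.
M_n = (A_s − A'_s) f_y (d − a/2) + A'_s f_y (d − d') = 290.4 × (20.3 − 3.9045) + 48.6 × (20.3 − 2.7) = 4761.3 + 855.4 = 5616.7 kip·in = 5616.7/12 = 468.06 kip·ft.

M_n ≈ 468 kip·ft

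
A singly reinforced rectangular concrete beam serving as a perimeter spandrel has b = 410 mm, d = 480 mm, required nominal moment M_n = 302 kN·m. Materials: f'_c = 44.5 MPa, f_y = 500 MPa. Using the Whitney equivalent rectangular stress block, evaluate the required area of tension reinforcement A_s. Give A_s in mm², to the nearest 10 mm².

With M_n = 0.85 f'_c a b (d − a/2), solve the quadratic for a:
a = d − √(d² − 2M_n/(0.85 f'_c b)) = 480 − √(480² − 2 × 302×10⁶/(0.85 × 44.5 × 410)) = 42.45 mm.
A_s = 0.85 f'_c a b / f_y = 0.85 × 44.5 × 42.45 × 410 / 500 = 1316.7 mm².

A_s ≈ 1320 mm²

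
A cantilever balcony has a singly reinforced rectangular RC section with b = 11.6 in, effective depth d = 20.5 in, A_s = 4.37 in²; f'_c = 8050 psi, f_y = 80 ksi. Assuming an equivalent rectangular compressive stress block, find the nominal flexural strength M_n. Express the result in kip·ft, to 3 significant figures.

T = A_s f_y = 4.37 × 80 = 349.6 kips.
a = T/(0.85 f'_c b) = 349.6/(0.85 × 8.05 × 11.6) = 4.405 in.
M_n = T(d − a/2) = 349.6 × (20.5 − 2.2025) = 6396.8 kip·in = 6396.8/12 = 533.07 kip·ft.

M_n ≈ 533 kip·ft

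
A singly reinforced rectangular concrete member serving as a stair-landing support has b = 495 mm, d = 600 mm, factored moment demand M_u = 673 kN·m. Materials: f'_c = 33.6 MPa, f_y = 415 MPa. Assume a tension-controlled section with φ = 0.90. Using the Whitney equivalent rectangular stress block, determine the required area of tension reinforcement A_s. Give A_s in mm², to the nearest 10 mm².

A_s ≈ 3260 mm²

M_n = M_u/φ = 673/0.90 = 747.778 kN·m.
With M_n = 0.85 f'_c a b (d − a/2), solve the quadratic for a:
a = d − √(d² − 2M_n/(0.85 f'_c b)) = 600 − √(600² − 2 × 747.778×10⁶/(0.85 × 33.6 × 495)) = 95.81 mm.
A_s = 0.85 f'_c a b / f_y = 0.85 × 33.6 × 95.81 × 495 / 415 = 3263.8 mm².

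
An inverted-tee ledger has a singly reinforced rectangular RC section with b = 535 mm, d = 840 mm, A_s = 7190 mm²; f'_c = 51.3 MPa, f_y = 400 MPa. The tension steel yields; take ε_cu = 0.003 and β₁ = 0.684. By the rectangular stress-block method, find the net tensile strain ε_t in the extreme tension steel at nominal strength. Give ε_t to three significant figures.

ε_t ≈ 0.0110

a = A_s f_y/(0.85 f'_c b) = 123.28 mm.
β₁ = 0.684, so c = a/β₁ = 123.28/0.684 = 180.23 mm.
From the linear strain diagram with ε_cu = 0.003: ε_t = 0.003 (d − c)/c = 0.003 × (840 − 180.23)/180.23 = 0.0110.
Since ε_t ≥ 0.005, the section is tension-controlled.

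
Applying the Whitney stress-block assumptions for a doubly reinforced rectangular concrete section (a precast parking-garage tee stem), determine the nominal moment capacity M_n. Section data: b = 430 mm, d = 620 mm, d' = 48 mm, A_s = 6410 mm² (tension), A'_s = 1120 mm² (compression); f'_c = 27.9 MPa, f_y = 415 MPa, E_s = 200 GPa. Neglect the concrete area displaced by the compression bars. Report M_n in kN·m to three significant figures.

M_n ≈ 1390 kN·m

Assume both tension and compression steel yield.
Net tension couple steel: A_s − A'_s = 5290 mm².
a = (A_s − A'_s) f_y / (0.85 f'_c b) = 2195350/(0.85 × 27.9 × 430) = 215.28 mm.
c = a/β₁ = 215.28/0.85 = 253.27 mm; ε'_s = 0.003(c − d')/c = 0.0024 ≥ f_y/E_s = 0.0021, so compression steel does yield.
M_n = (A_s − A'_s) f_y (d − a/2) + A'_s f_y (d − d') = [2195350 × (620 − 107.64) + 464800 × (620 − 48)] × 10⁻⁶ = 1124.81 + 265.87 = 1390.68 kN·m.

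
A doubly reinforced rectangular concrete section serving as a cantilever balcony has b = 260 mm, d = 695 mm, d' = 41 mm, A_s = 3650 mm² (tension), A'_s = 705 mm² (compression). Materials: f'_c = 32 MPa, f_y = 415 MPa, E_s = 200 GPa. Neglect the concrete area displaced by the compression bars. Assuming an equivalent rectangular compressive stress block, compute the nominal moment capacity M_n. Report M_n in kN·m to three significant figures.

Assume both tension and compression steel yield.
Net tension couple steel: A_s − A'_s = 2945 mm².
a = (A_s − A'_s) f_y / (0.85 f'_c b) = 1222175/(0.85 × 32 × 260) = 172.82 mm.
c = a/β₁ = 172.82/0.821 = 210.50 mm; ε'_s = 0.003(c − d')/c = 0.0024 ≥ f_y/E_s = 0.0021, so compression steel does yield.
M_n = (A_s − A'_s) f_y (d − a/2) + A'_s f_y (d − d') = [1222175 × (695 − 86.41) + 292575 × (695 − 41)] × 10⁻⁶ = 743.80 + 191.34 = 935.14 kN·m.

M_n ≈ 935 kN·m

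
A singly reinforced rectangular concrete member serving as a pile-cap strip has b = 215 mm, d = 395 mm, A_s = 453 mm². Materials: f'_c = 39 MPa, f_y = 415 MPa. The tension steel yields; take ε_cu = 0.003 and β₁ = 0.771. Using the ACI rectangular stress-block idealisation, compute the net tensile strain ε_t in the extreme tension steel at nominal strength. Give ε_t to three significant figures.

a = A_s f_y/(0.85 f'_c b) = 26.38 mm.
β₁ = 0.771, so c = a/β₁ = 26.38/0.771 = 34.22 mm.
From the linear strain diagram with ε_cu = 0.003: ε_t = 0.003 (d − c)/c = 0.003 × (395 − 34.22)/34.22 = 0.0316.
Since ε_t ≥ 0.005, the section is tension-controlled.

ε_t ≈ 0.0316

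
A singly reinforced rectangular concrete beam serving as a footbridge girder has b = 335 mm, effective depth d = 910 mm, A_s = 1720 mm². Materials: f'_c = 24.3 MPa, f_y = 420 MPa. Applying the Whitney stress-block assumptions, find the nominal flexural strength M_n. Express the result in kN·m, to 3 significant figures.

T = A_s f_y = 1720 × 420 = 722400 N = 722.4 kN.
From C = T: a = T/(0.85 f'_c b) = 722400/(0.85 × 24.3 × 335) = 104.40 mm.
M_n = T(d − a/2) = 722.4 kN × (910 − 52.2) mm = 619.67 kN·m.

M_n ≈ 620 kN·m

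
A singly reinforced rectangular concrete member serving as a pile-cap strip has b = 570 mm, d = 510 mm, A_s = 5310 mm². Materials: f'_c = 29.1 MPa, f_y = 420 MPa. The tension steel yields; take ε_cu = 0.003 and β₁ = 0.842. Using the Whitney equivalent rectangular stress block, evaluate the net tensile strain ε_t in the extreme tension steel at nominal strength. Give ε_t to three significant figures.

a = A_s f_y/(0.85 f'_c b) = 158.18 mm.
β₁ = 0.842, so c = a/β₁ = 158.18/0.842 = 187.86 mm.
From the linear strain diagram with ε_cu = 0.003: ε_t = 0.003 (d − c)/c = 0.003 × (510 − 187.86)/187.86 = 0.00514.
Since ε_t ≥ 0.005, the section is tension-controlled.

ε_t ≈ 0.00514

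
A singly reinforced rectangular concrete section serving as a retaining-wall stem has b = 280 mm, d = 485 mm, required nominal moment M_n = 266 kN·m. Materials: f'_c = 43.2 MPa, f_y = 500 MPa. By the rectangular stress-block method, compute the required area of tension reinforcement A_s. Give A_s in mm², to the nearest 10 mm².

A_s ≈ 1160 mm²

With M_n = 0.85 f'_c a b (d − a/2), solve the quadratic for a:
a = d − √(d² − 2M_n/(0.85 f'_c b)) = 485 − √(485² − 2 × 266×10⁶/(0.85 × 43.2 × 280)) = 56.65 mm.
A_s = 0.85 f'_c a b / f_y = 0.85 × 43.2 × 56.65 × 280 / 500 = 1164.9 mm².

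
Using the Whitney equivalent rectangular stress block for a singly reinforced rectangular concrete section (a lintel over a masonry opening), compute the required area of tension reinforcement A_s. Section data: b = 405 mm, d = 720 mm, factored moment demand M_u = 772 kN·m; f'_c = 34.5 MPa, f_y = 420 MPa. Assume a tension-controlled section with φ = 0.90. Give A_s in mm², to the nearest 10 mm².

M_n = M_u/φ = 772/0.90 = 857.778 kN·m.
With M_n = 0.85 f'_c a b (d − a/2), solve the quadratic for a:
a = d − √(d² − 2M_n/(0.85 f'_c b)) = 720 − √(720² − 2 × 857.778×10⁶/(0.85 × 34.5 × 405)) = 108.48 mm.
A_s = 0.85 f'_c a b / f_y = 0.85 × 34.5 × 108.48 × 405 / 420 = 3067.6 mm².

A_s ≈ 3070 mm²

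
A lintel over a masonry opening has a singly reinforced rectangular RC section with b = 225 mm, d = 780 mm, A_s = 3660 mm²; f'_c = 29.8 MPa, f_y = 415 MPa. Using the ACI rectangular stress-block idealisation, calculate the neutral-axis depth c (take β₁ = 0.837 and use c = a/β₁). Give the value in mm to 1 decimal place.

c ≈ 318.4 mm

T = A_s f_y = 3660 × 415 = 1518900 N = 1518.9 kN.
Setting C = 0.85 f'_c a b equal to T: a = 1518900/(0.85 × 29.8 × 225) = 266.509 mm.
With β₁ = 0.837, c = a/β₁ = 266.509/0.837 = 318.4 mm.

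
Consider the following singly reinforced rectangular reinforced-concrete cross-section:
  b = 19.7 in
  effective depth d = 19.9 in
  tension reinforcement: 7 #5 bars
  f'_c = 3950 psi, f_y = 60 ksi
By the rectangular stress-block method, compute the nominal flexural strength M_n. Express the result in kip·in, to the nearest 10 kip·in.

M_n ≈ 2460 kip·in

A_s = 7 × 0.31 = 2.17 in².
T = A_s f_y = 2.17 × 60 = 130.2 kips.
a = T/(0.85 f'_c b) = 130.2/(0.85 × 3.95 × 19.7) = 1.968 in.
M_n = T(d − a/2) = 130.2 × (19.9 − 0.984) = 2462.9 kip·in.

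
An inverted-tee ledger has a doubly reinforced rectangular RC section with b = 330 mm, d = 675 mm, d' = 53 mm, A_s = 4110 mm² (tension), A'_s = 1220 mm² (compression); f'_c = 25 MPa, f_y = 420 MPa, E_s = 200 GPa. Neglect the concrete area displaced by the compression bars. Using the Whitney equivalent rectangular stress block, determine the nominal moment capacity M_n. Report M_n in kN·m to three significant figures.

M_n ≈ 1030 kN·m

Assume both tension and compression steel yield.
Net tension couple steel: A_s − A'_s = 2890 mm².
a = (A_s − A'_s) f_y / (0.85 f'_c b) = 1213800/(0.85 × 25 × 330) = 173.09 mm.
c = a/β₁ = 173.09/0.85 = 203.64 mm; ε'_s = 0.003(c − d')/c = 0.0022 ≥ f_y/E_s = 0.0021, so compression steel does yield.
M_n = (A_s − A'_s) f_y (d − a/2) + A'_s f_y (d − d') = [1213800 × (675 − 86.545) + 512400 × (675 − 53)] × 10⁻⁶ = 714.27 + 318.71 = 1032.98 kN·m.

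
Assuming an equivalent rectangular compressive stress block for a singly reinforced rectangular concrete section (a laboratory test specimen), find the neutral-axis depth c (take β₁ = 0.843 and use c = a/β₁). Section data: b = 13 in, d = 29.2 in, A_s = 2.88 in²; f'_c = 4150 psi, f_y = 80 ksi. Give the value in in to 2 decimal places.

T = A_s f_y = 2.88 × 80 = 230.4 kips.
a = T/(0.85 f'_c b) = 230.4/(0.85 × 4.15 × 13) = 5.0243 in.
With β₁ = 0.843, c = a/β₁ = 5.0243/0.843 = 5.96 in.

c ≈ 5.96 in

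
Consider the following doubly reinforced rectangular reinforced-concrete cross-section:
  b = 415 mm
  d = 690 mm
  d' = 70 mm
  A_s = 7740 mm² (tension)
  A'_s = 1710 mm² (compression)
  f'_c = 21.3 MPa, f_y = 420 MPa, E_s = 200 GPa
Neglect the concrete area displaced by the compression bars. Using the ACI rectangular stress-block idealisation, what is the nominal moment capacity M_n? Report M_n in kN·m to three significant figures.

M_n ≈ 1770 kN·m

Assume both tension and compression steel yield.
Net tension couple steel: A_s − A'_s = 6030 mm².
a = (A_s − A'_s) f_y / (0.85 f'_c b) = 2532600/(0.85 × 21.3 × 415) = 337.07 mm.
c = a/β₁ = 337.07/0.85 = 396.55 mm; ε'_s = 0.003(c − d')/c = 0.0025 ≥ f_y/E_s = 0.0021, so compression steel does yield.
M_n = (A_s − A'_s) f_y (d − a/2) + A'_s f_y (d − d') = [2532600 × (690 − 168.535) + 718200 × (690 − 70)] × 10⁻⁶ = 1320.66 + 445.28 = 1765.94 kN·m.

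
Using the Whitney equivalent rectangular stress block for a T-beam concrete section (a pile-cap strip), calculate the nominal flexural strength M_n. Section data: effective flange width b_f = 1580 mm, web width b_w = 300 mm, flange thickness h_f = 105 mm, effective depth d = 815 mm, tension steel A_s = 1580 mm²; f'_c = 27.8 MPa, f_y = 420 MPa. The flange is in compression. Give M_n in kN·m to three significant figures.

M_n ≈ 535 kN·m

Tension: T = A_s f_y = 1580 × 420 = 663600 N.
Try a within the flange: a = T/(0.85 f'_c b_f) = 663600/(0.85 × 27.8 × 1580) = 17.77 mm.
Since a = 17.77 ≤ h_f = 105 mm, the stress block lies entirely in the flange; analyse as a rectangular beam of width b_f.
M_n = T(d − a/2) = 663600 × (815 − 8.885) = 534.94 × 10⁶ N·mm.
M_n = 534.94 kN·m.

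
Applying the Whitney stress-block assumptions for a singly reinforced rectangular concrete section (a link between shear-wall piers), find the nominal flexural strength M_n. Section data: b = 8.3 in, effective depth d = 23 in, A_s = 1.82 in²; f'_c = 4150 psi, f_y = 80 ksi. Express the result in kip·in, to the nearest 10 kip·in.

M_n ≈ 2990 kip·in

T = A_s f_y = 1.82 × 80 = 145.6 kips.
a = T/(0.85 f'_c b) = 145.6/(0.85 × 4.15 × 8.3) = 4.973 in.
M_n = T(d − a/2) = 145.6 × (23 − 2.4865) = 2986.8 kip·in.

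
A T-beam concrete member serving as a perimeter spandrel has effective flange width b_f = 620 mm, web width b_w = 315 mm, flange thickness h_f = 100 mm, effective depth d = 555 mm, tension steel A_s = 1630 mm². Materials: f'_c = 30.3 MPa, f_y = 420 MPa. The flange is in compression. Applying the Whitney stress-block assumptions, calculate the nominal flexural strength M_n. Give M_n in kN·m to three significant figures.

M_n ≈ 365 kN·m

Tension: T = A_s f_y = 1630 × 420 = 684600 N.
Try a within the flange: a = T/(0.85 f'_c b_f) = 684600/(0.85 × 30.3 × 620) = 42.87 mm.
Since a = 42.87 ≤ h_f = 100 mm, the stress block lies entirely in the flange; analyse as a rectangular beam of width b_f.
M_n = T(d − a/2) = 684600 × (555 − 21.435) = 365.28 × 10⁶ N·mm.
M_n = 365.28 kN·m.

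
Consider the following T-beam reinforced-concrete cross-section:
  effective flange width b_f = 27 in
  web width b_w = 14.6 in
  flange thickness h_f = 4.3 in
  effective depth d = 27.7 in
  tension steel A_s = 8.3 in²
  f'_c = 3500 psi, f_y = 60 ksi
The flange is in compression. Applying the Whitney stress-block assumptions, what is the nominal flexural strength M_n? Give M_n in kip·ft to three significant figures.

Tension: T = A_s f_y = 8.3 × 60 = 498 kips.
Try a within the flange: a = T/(0.85 f'_c b_f) = 498/(0.85 × 3.5 × 27) = 6.200 in.
a = 6.200 > h_f = 4.3 in: the block extends into the web. Split into flange-overhang and web parts.
C_f = 0.85 f'_c (b_f − b_w) h_f = 0.85 × 3.5 × (27 − 14.6) × 4.3 = 158.6 kips.
Remaining web compression depth: a_w = (T − C_f)/(0.85 f'_c b_w) = (498 − 158.6)/(0.85 × 3.5 × 14.6) = 7.814 in.
M_n = C_f(d − h_f/2) + (T − C_f)(d − a_w/2) = 158.6 × (27.7 − 2.15) + 339.4 × (27.7 − 3.907) = 4052.2 + 8075.3 = 12127.5 kip·in.
M_n = 12127.5/12 = 1010.63 kip·ft.

M_n ≈ 1010 kip·ft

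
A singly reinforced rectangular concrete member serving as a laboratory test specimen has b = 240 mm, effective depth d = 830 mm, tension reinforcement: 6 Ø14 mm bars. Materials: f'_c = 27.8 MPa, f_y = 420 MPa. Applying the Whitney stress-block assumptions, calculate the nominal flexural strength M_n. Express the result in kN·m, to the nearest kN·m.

A_s = 6 × 154 = 924 mm².
T = A_s f_y = 924 × 420 = 388080 N = 388.08 kN.
From C = T: a = T/(0.85 f'_c b) = 388080/(0.85 × 27.8 × 240) = 68.43 mm.
M_n = T(d − a/2) = 388.08 kN × (830 − 34.215) mm = 308.83 kN·m.

M_n ≈ 309 kN·m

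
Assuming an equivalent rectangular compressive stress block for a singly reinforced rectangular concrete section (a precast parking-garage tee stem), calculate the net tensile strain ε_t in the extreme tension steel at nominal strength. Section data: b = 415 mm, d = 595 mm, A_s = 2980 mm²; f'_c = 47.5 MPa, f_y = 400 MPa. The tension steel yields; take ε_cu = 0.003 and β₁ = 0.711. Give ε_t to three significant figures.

ε_t ≈ 0.0148

a = A_s f_y/(0.85 f'_c b) = 71.14 mm.
β₁ = 0.711, so c = a/β₁ = 71.14/0.711 = 100.06 mm.
From the linear strain diagram with ε_cu = 0.003: ε_t = 0.003 (d − c)/c = 0.003 × (595 − 100.06)/100.06 = 0.0148.
Since ε_t ≥ 0.005, the section is tension-controlled.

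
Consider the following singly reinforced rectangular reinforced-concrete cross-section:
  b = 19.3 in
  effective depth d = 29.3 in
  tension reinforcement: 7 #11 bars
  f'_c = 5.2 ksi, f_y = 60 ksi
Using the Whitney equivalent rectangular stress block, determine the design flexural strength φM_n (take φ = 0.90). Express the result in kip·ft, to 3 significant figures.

φM_n ≈ 1250 kip·ft

A_s = 7 × 1.56 = 10.92 in².
T = A_s f_y = 10.92 × 60 = 655.2 kips.
a = T/(0.85 f'_c b) = 655.2/(0.85 × 5.2 × 19.3) = 7.681 in.
M_n = T(d − a/2) = 655.2 × (29.3 − 3.8405) = 16681.1 kip·in = 16681.1/12 = 1390.09 kip·ft.
φM_n = 0.90 × 1390.09 = 1251.08 kip·ft.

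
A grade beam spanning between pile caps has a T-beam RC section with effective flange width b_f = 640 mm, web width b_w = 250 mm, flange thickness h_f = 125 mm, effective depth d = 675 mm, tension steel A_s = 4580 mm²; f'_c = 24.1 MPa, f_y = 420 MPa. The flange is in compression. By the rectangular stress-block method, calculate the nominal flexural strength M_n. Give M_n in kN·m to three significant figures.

Tension: T = A_s f_y = 4580 × 420 = 1923600 N.
Try a within the flange: a = T/(0.85 f'_c b_f) = 1923600/(0.85 × 24.1 × 640) = 146.72 mm.
a = 146.72 > h_f = 125 mm: the block extends into the web. Split into flange-overhang and web parts.
C_f = 0.85 f'_c (b_f − b_w) h_f = 0.85 × 24.1 × (640 − 250) × 125 = 998644 N.
Remaining web compression depth: a_w = (T − C_f)/(0.85 f'_c b_w) = (1923600 − 998644)/(0.85 × 24.1 × 250) = 180.61 mm.
M_n = C_f(d − h_f/2) + (T − C_f)(d − a_w/2) = 998644 × (675 − 62.5) + 924956 × (675 − 90.305) = 611.67 + 540.82 = 1152.49 × 10⁶ N·mm.
M_n = 1152.49 kN·m.

M_n ≈ 1150 kN·m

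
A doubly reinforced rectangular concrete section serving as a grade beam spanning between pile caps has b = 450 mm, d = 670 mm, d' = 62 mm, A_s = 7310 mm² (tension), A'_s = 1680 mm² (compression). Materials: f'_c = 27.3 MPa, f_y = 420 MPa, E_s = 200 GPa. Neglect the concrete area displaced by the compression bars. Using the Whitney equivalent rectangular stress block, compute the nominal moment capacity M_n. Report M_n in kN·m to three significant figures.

M_n ≈ 1750 kN·m

Assume both tension and compression steel yield.
Net tension couple steel: A_s − A'_s = 5630 mm².
a = (A_s − A'_s) f_y / (0.85 f'_c b) = 2364600/(0.85 × 27.3 × 450) = 226.45 mm.
c = a/β₁ = 226.45/0.85 = 266.41 mm; ε'_s = 0.003(c − d')/c = 0.0023 ≥ f_y/E_s = 0.0021, so compression steel does yield.
M_n = (A_s − A'_s) f_y (d − a/2) + A'_s f_y (d − d') = [2364600 × (670 − 113.225) + 705600 × (670 − 62)] × 10⁻⁶ = 1316.55 + 429.00 = 1745.55 kN·m.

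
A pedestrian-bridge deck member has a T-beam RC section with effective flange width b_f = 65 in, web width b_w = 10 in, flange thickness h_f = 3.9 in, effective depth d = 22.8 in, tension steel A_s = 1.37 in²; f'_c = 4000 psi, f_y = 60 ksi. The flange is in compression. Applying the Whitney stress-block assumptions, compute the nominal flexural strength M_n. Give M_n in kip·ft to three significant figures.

M_n ≈ 155 kip·ft

Tension: T = A_s f_y = 1.37 × 60 = 82.2 kips.
Try a within the flange: a = T/(0.85 f'_c b_f) = 82.2/(0.85 × 4 × 65) = 0.372 in.
Since a = 0.372 ≤ h_f = 3.9 in, the stress block lies entirely in the flange; analyse as a rectangular beam of width b_f.
M_n = T(d − a/2) = 82.2 × (22.8 − 0.186) = 1858.9 kip·in.
M_n = 1858.9/12 = 154.91 kip·ft.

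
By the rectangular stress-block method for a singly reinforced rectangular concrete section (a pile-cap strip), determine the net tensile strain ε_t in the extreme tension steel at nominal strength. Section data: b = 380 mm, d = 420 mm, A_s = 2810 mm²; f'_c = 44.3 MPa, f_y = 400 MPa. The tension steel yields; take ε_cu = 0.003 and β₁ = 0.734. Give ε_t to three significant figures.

a = A_s f_y/(0.85 f'_c b) = 78.55 mm.
β₁ = 0.734, so c = a/β₁ = 78.55/0.734 = 107.02 mm.
From the linear strain diagram with ε_cu = 0.003: ε_t = 0.003 (d − c)/c = 0.003 × (420 − 107.02)/107.02 = 0.00877.
Since ε_t ≥ 0.005, the section is tension-controlled.

ε_t ≈ 0.00877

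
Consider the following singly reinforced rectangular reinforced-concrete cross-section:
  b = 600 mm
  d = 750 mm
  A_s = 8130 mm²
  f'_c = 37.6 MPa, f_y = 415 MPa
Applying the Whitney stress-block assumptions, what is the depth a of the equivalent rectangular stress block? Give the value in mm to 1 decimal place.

a ≈ 175.9 mm

T = A_s f_y = 8130 × 415 = 3373950 N = 3373.95 kN.
Setting C = 0.85 f'_c a b equal to T: a = 3373950/(0.85 × 37.6 × 600) = 175.9 mm.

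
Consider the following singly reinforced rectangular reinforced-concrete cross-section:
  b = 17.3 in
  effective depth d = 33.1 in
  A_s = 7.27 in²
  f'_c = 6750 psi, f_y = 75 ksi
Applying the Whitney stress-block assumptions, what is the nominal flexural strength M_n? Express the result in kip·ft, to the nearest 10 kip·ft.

T = A_s f_y = 7.27 × 75 = 545.25 kips.
a = T/(0.85 f'_c b) = 545.25/(0.85 × 6.75 × 17.3) = 5.493 in.
M_n = T(d − a/2) = 545.25 × (33.1 − 2.7465) = 16550.2 kip·in = 16550.2/12 = 1379.18 kip·ft.

M_n ≈ 1380 kip·ft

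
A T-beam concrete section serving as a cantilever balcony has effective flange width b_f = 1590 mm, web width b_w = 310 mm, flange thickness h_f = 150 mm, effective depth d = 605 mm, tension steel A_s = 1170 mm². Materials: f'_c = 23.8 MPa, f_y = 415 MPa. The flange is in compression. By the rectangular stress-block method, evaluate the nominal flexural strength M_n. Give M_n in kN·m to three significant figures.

M_n ≈ 290 kN·m

Tension: T = A_s f_y = 1170 × 415 = 485550 N.
Try a within the flange: a = T/(0.85 f'_c b_f) = 485550/(0.85 × 23.8 × 1590) = 15.10 mm.
Since a = 15.10 ≤ h_f = 150 mm, the stress block lies entirely in the flange; analyse as a rectangular beam of width b_f.
M_n = T(d − a/2) = 485550 × (605 − 7.55) = 290.09 × 10⁶ N·mm.
M_n = 290.09 kN·m.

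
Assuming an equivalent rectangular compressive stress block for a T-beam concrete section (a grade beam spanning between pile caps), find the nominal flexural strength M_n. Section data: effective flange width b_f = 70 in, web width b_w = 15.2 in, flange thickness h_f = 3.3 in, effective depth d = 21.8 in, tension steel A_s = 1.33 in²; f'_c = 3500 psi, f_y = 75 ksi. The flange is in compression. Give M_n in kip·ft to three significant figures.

M_n ≈ 179 kip·ft

Tension: T = A_s f_y = 1.33 × 75 = 99.75 kips.
Try a within the flange: a = T/(0.85 f'_c b_f) = 99.75/(0.85 × 3.5 × 70) = 0.479 in.
Since a = 0.479 ≤ h_f = 3.3 in, the stress block lies entirely in the flange; analyse as a rectangular beam of width b_f.
M_n = T(d − a/2) = 99.75 × (21.8 − 0.2395) = 2150.7 kip·in.
M_n = 2150.7/12 = 179.23 kip·ft.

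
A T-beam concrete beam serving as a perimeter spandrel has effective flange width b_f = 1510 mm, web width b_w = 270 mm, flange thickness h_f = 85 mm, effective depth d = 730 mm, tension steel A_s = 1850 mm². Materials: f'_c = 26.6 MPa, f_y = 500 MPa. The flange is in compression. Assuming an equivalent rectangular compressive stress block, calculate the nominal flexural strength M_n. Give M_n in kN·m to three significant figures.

Tension: T = A_s f_y = 1850 × 500 = 925000 N.
Try a within the flange: a = T/(0.85 f'_c b_f) = 925000/(0.85 × 26.6 × 1510) = 27.09 mm.
Since a = 27.09 ≤ h_f = 85 mm, the stress block lies entirely in the flange; analyse as a rectangular beam of width b_f.
M_n = T(d − a/2) = 925000 × (730 − 13.545) = 662.72 × 10⁶ N·mm.
M_n = 662.72 kN·m.

M_n ≈ 663 kN·m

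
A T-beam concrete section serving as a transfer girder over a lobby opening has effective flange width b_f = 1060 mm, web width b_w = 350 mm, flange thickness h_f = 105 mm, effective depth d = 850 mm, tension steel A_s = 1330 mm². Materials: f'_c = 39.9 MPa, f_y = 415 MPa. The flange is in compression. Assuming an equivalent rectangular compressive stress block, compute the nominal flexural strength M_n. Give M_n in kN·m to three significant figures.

M_n ≈ 465 kN·m

Tension: T = A_s f_y = 1330 × 415 = 551950 N.
Try a within the flange: a = T/(0.85 f'_c b_f) = 551950/(0.85 × 39.9 × 1060) = 15.35 mm.
Since a = 15.35 ≤ h_f = 105 mm, the stress block lies entirely in the flange; analyse as a rectangular beam of width b_f.
M_n = T(d − a/2) = 551950 × (850 − 7.675) = 464.92 × 10⁶ N·mm.
M_n = 464.92 kN·m.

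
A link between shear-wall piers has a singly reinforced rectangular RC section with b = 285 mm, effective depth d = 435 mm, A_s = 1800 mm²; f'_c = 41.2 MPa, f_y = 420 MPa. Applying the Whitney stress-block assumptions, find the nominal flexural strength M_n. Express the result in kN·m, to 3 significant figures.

T = A_s f_y = 1800 × 420 = 756000 N = 756 kN.
From C = T: a = T/(0.85 f'_c b) = 756000/(0.85 × 41.2 × 285) = 75.75 mm.
M_n = T(d − a/2) = 756 kN × (435 − 37.875) mm = 300.23 kN·m.

M_n ≈ 300 kN·m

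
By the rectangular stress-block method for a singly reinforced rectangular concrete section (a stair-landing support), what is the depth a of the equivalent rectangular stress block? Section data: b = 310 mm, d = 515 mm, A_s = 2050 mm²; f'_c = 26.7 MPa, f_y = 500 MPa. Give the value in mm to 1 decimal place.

T = A_s f_y = 2050 × 500 = 1025000 N = 1025 kN.
Setting C = 0.85 f'_c a b equal to T: a = 1025000/(0.85 × 26.7 × 310) = 145.7 mm.

a ≈ 145.7 mm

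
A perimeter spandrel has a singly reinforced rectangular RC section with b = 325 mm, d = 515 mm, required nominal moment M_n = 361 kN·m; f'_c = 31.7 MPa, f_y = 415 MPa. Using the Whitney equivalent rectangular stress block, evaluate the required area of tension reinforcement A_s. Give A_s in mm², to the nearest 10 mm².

A_s ≈ 1850 mm²

With M_n = 0.85 f'_c a b (d − a/2), solve the quadratic for a:
a = d − √(d² − 2M_n/(0.85 f'_c b)) = 515 − √(515² − 2 × 361×10⁶/(0.85 × 31.7 × 325)) = 87.47 mm.
A_s = 0.85 f'_c a b / f_y = 0.85 × 31.7 × 87.47 × 325 / 415 = 1845.7 mm².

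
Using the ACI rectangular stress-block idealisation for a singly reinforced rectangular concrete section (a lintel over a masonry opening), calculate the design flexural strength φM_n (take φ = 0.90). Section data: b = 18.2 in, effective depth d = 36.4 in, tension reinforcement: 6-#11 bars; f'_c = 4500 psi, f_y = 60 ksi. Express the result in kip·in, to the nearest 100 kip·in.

φM_n ≈ 16400 kip·in

A_s = 6 × 1.56 = 9.36 in².
T = A_s f_y = 9.36 × 60 = 561.6 kips.
a = T/(0.85 f'_c b) = 561.6/(0.85 × 4.5 × 18.2) = 8.067 in.
M_n = T(d − a/2) = 561.6 × (36.4 − 4.0335) = 18177.0 kip·in.
φM_n = 0.90 × 18177.0 = 16359.3 kip·in.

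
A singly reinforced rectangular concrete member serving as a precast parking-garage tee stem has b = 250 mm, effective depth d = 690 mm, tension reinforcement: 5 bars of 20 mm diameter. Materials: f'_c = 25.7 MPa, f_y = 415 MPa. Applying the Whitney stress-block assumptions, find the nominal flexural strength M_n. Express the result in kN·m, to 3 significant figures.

A_s = 5 × 314 = 1570 mm².
T = A_s f_y = 1570 × 415 = 651550 N = 651.55 kN.
From C = T: a = T/(0.85 f'_c b) = 651550/(0.85 × 25.7 × 250) = 119.30 mm.
M_n = T(d − a/2) = 651.55 kN × (690 − 59.65) mm = 410.70 kN·m.

M_n ≈ 411 kN·m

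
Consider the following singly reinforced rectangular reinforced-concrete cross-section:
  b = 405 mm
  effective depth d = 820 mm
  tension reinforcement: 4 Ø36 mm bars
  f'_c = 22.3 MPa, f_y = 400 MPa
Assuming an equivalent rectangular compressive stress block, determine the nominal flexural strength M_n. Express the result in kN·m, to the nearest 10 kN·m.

A_s = 4 × 1018 = 4072 mm².
T = A_s f_y = 4072 × 400 = 1628800 N = 1628.8 kN.
From C = T: a = T/(0.85 f'_c b) = 1628800/(0.85 × 22.3 × 405) = 212.17 mm.
M_n = T(d − a/2) = 1628.8 kN × (820 − 106.085) mm = 1162.82 kN·m.

M_n ≈ 1160 kN·m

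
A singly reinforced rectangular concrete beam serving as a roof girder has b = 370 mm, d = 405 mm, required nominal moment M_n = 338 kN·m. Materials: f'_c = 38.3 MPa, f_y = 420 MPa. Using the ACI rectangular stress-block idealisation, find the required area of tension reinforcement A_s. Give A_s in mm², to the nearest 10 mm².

A_s ≈ 2190 mm²

With M_n = 0.85 f'_c a b (d − a/2), solve the quadratic for a:
a = d − √(d² − 2M_n/(0.85 f'_c b)) = 405 − √(405² − 2 × 338×10⁶/(0.85 × 38.3 × 370)) = 76.51 mm.
A_s = 0.85 f'_c a b / f_y = 0.85 × 38.3 × 76.51 × 370 / 420 = 2194.3 mm².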